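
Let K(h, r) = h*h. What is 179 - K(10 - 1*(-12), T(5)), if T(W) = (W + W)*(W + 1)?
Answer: -305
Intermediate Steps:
T(W) = 2*W*(1 + W) (T(W) = (2*W)*(1 + W) = 2*W*(1 + W))
K(h, r) = h²
179 - K(10 - 1*(-12), T(5)) = 179 - (10 - 1*(-12))² = 179 - (10 + 12)² = 179 - 1*22² = 179 - 1*484 = 179 - 484 = -305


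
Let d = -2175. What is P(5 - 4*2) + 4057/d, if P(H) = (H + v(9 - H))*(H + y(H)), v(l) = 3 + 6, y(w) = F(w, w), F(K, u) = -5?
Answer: -108457/2175 ≈ -49.865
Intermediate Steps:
y(w) = -5
v(l) = 9
P(H) = (-5 + H)*(9 + H) (P(H) = (H + 9)*(H - 5) = (9 + H)*(-5 + H) = (-5 + H)*(9 + H))
P(5 - 4*2) + 4057/d = (-45 + (5 - 4*2)² + 4*(5 - 4*2)) + 4057/(-2175) = (-45 + (5 - 8)² + 4*(5 - 8)) + 4057*(-1/2175) = (-45 + (-3)² + 4*(-3)) - 4057/2175 = (-45 + 9 - 12) - 4057/2175 = -48 - 4057/2175 = -108457/2175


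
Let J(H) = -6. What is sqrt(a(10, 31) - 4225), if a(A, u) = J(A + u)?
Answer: I*sqrt(4231) ≈ 65.046*I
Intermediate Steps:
a(A, u) = -6
sqrt(a(10, 31) - 4225) = sqrt(-6 - 4225) = sqrt(-4231) = I*sqrt(4231)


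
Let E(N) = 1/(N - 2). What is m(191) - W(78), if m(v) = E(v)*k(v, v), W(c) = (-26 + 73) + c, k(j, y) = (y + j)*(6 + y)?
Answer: 51629/189 ≈ 273.17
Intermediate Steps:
E(N) = 1/(-2 + N)
k(j, y) = (6 + y)*(j + y) (k(j, y) = (j + y)*(6 + y) = (6 + y)*(j + y))
W(c) = 47 + c
m(v) = (2*v**2 + 12*v)/(-2 + v) (m(v) = (v**2 + 6*v + 6*v + v*v)/(-2 + v) = (v**2 + 6*v + 6*v + v**2)/(-2 + v) = (2*v**2 + 12*v)/(-2 + v))
m(191) - W(78) = 2*191*(6 + 191)/(-2 + 191) - (47 + 78) = 2*191*197/189 - 1*125 = 2*191*(1/189)*197 - 125 = 75254/189 - 125 = 51629/189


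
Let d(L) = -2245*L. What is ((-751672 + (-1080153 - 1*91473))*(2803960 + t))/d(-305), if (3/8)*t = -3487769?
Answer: 37485601157056/2054175 ≈ 1.8248e+7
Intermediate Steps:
t = -27902152/3 (t = (8/3)*(-3487769) = -27902152/3 ≈ -9.3007e+6)
((-751672 + (-1080153 - 1*91473))*(2803960 + t))/d(-305) = ((-751672 + (-1080153 - 1*91473))*(2803960 - 27902152/3))/((-2245*(-305))) = ((-751672 + (-1080153 - 91473))*(-19490272/3))/684725 = ((-751672 - 1171626)*(-19490272/3))*(1/684725) = -1923298*(-19490272/3)*(1/684725) = (37485601157056/3)*(1/684725) = 37485601157056/2054175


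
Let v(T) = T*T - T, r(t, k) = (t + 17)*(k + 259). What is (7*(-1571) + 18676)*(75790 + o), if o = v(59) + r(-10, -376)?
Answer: 601979847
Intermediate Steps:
r(t, k) = (17 + t)*(259 + k)
v(T) = T² - T
o = 2603 (o = 59*(-1 + 59) + (4403 + 17*(-376) + 259*(-10) - 376*(-10)) = 59*58 + (4403 - 6392 - 2590 + 3760) = 3422 - 819 = 2603)
(7*(-1571) + 18676)*(75790 + o) = (7*(-1571) + 18676)*(75790 + 2603) = (-10997 + 18676)*78393 = 7679*78393 = 601979847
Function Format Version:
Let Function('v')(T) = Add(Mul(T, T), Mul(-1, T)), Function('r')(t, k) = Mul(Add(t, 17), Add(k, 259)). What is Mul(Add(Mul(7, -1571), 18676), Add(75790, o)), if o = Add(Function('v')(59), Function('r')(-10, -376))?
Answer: 601979847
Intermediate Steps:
Function('r')(t, k) = Mul(Add(17, t), Add(259, k))
Function('v')(T) = Add(Pow(T, 2), Mul(-1, T))
o = 2603 (o = Add(Mul(59, Add(-1, 59)), Add(4403, Mul(17, -376), Mul(259, -10), Mul(-376, -10))) = Add(Mul(59, 58), Add(4403, -6392, -2590, 3760)) = Add(3422, -819) = 2603)
Mul(Add(Mul(7, -1571), 18676), Add(75790, o)) = Mul(Add(Mul(7, -1571), 18676), Add(75790, 2603)) = Mul(Add(-10997, 18676), 78393) = Mul(7679, 78393) = 601979847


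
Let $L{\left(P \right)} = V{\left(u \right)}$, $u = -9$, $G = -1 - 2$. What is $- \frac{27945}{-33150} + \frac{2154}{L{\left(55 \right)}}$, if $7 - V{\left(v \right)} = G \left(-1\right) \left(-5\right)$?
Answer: $\frac{2400663}{24310} \approx 98.752$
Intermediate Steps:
$G = -3$
$V{\left(v \right)} = 22$ ($V{\left(v \right)} = 7 - \left(-3\right) \left(-1\right) \left(-5\right) = 7 - 3 \left(-5\right) = 7 - -15 = 7 + 15 = 22$)
$L{\left(P \right)} = 22$
$- \frac{27945}{-33150} + \frac{2154}{L{\left(55 \right)}} = - \frac{27945}{-33150} + \frac{2154}{22} = \left(-27945\right) \left(- \frac{1}{33150}\right) + 2154 \cdot \frac{1}{22} = \frac{1863}{2210} + \frac{1077}{11} = \frac{2400663}{24310}$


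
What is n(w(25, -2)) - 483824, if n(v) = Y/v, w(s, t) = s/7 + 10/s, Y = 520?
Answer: -67233336/139 ≈ -4.8369e+5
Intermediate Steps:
w(s, t) = 10/s + s/7 (w(s, t) = s*(1/7) + 10/s = s/7 + 10/s = 10/s + s/7)
n(v) = 520/v
n(w(25, -2)) - 483824 = 520/(10/25 + (1/7)*25) - 483824 = 520/(10*(1/25) + 25/7) - 483824 = 520/(2/5 + 25/7) - 483824 = 520/(139/35) - 483824 = 520*(35/139) - 483824 = 18200/139 - 483824 = -67233336/139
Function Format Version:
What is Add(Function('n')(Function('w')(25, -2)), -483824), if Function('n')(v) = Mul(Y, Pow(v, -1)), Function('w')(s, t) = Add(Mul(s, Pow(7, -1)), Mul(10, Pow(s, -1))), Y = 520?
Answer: Rational(-67233336, 139) ≈ -4.8369e+5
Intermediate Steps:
Function('w')(s, t) = Add(Mul(10, Pow(s, -1)), Mul(Rational(1, 7), s)) (Function('w')(s, t) = Add(Mul(s, Rational(1, 7)), Mul(10, Pow(s, -1))) = Add(Mul(Rational(1, 7), s), Mul(10, Pow(s, -1))) = Add(Mul(10, Pow(s, -1)), Mul(Rational(1, 7), s)))
Function('n')(v) = Mul(520, Pow(v, -1))
Add(Function('n')(Function('w')(25, -2)), -483824) = Add(Mul(520, Pow(Add(Mul(10, Pow(25, -1)), Mul(Rational(1, 7), 25)), -1)), -483824) = Add(Mul(520, Pow(Add(Mul(10, Rational(1, 25)), Rational(25, 7)), -1)), -483824) = Add(Mul(520, Pow(Add(Rational(2, 5), Rational(25, 7)), -1)), -483824) = Add(Mul(520, Pow(Rational(139, 35), -1)), -483824) = Add(Mul(520, Rational(35, 139)), -483824) = Add(Rational(18200, 139), -483824) = Rational(-67233336, 139)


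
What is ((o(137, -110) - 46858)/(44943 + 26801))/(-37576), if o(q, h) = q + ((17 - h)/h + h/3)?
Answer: 15430411/889631339520 ≈ 1.7345e-5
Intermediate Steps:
o(q, h) = q + h/3 + (17 - h)/h (o(q, h) = q + ((17 - h)/h + h*(1/3)) = q + ((17 - h)/h + h/3) = q + (h/3 + (17 - h)/h) = q + h/3 + (17 - h)/h)
((o(137, -110) - 46858)/(44943 + 26801))/(-37576) = (((-1 + 137 + 17/(-110) + (1/3)*(-110)) - 46858)/(44943 + 26801))/(-37576) = (((-1 + 137 + 17*(-1/110) - 110/3) - 46858)/71744)*(-1/37576) = (((-1 + 137 - 17/110 - 110/3) - 46858)*(1/71744))*(-1/37576) = ((32729/330 - 46858)*(1/71744))*(-1/37576) = -15430411/330*1/71744*(-1/37576) = -15430411/23675520*(-1/37576) = 15430411/889631339520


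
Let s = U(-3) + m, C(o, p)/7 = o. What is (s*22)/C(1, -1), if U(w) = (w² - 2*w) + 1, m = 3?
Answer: 418/7 ≈ 59.714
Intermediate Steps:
C(o, p) = 7*o
U(w) = 1 + w² - 2*w
s = 19 (s = (1 + (-3)² - 2*(-3)) + 3 = (1 + 9 + 6) + 3 = 16 + 3 = 19)
(s*22)/C(1, -1) = (19*22)/((7*1)) = 418/7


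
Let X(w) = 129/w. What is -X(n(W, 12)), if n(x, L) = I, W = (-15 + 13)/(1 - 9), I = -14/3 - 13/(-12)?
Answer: 36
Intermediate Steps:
I = -43/12 (I = -14*⅓ - 13*(-1/12) = -14/3 + 13/12 = -43/12 ≈ -3.5833)
W = ¼ (W = -2/(-8) = -2*(-⅛) = ¼ ≈ 0.25000)
n(x, L) = -43/12
-X(n(W, 12)) = -129/(-43/12) = -129*(-12)/43 = -1*(-36) = 36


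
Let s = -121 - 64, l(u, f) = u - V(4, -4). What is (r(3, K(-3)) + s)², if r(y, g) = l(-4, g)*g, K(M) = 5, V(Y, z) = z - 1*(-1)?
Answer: 36100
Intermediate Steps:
V(Y, z) = 1 + z (V(Y, z) = z + 1 = 1 + z)
l(u, f) = 3 + u (l(u, f) = u - (1 - 4) = u - 1*(-3) = u + 3 = 3 + u)
r(y, g) = -g (r(y, g) = (3 - 4)*g = -g)
s = -185
(r(3, K(-3)) + s)² = (-1*5 - 185)² = (-5 - 185)² = (-190)² = 36100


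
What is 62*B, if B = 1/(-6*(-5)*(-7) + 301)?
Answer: 62/91 ≈ 0.68132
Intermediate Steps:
B = 1/91 (B = 1/(30*(-7) + 301) = 1/(-210 + 301) = 1/91 ≈ 0.010989)
62*B = 62*(1/91) = 62/91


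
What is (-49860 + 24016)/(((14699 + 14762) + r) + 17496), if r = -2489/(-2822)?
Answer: -72931768/132515143 ≈ -0.55037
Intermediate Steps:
r = 2489/2822 (r = -2489*(-1/2822) = 2489/2822 ≈ 0.88200)
(-49860 + 24016)/(((14699 + 14762) + r) + 17496) = (-49860 + 24016)/(((14699 + 14762) + 2489/2822) + 17496) = -25844/((29461 + 2489/2822) + 17496) = -25844/(83141431/2822 + 17496) = -25844/132515143/2822 = -25844*2822/132515143 = -72931768/132515143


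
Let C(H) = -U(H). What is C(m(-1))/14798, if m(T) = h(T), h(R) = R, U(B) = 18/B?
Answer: 9/7399 ≈ 0.0012164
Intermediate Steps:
m(T) = T
C(H) = -18/H
C(m(-1))/14798 = -18/(-1)/14798 = -18*(-1)*(1/14798) = 18*(1/14798) = 9/7399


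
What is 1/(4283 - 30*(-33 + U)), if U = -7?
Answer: 1/5483 ≈ 0.00018238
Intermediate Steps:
1/(4283 - 30*(-33 + U)) = 1/(4283 - 30*(-33 - 7)) = 1/(4283 - 30*(-40)) = 1/(4283 + 1200) = 1/5483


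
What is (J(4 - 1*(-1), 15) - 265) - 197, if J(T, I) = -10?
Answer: -472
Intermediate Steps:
(J(4 - 1*(-1), 15) - 265) - 197 = (-10 - 265) - 197 = -275 - 197 = -472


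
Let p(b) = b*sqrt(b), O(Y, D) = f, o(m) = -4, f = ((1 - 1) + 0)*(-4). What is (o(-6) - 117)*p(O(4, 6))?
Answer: 0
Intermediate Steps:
f = 0 (f = (0 + 0)*(-4) = 0*(-4) = 0)
O(Y, D) = 0
p(b) = b**(3/2)
(o(-6) - 117)*p(O(4, 6)) = (-4 - 117)*0**(3/2) = -121*0 = 0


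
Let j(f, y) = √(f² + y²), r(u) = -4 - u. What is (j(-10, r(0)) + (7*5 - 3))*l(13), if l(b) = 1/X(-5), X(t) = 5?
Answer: 32/5 + 2*√29/5 ≈ 8.5541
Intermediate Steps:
l(b) = ⅕ (l(b) = 1/5 = ⅕)
(j(-10, r(0)) + (7*5 - 3))*l(13) = (√((-10)² + (-4 - 1*0)²) + (7*5 - 3))*(⅕) = (√(100 + (-4 + 0)²) + (35 - 3))*(⅕) = (√(100 + (-4)²) + 32)*(⅕) = (√(100 + 16) + 32)*(⅕) = (√116 + 32)*(⅕) = (2*√29 + 32)*(⅕) = (32 + 2*√29)*(⅕) = 32/5 + 2*√29/5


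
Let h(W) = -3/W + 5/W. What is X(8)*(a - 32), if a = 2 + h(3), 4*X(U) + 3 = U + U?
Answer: -286/3 ≈ -95.333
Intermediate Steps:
X(U) = -¾ + U/2 (X(U) = -¾ + (U + U)/4 = -¾ + (2*U)/4 = -¾ + U/2)
h(W) = 2/W
a = 8/3 (a = 2 + 2/3 = 2 + 2*(⅓) = 2 + ⅔ = 8/3 ≈ 2.6667)
X(8)*(a - 32) = (-¾ + (½)*8)*(8/3 - 32) = (-¾ + 4)*(-88/3) = (13/4)*(-88/3) = -286/3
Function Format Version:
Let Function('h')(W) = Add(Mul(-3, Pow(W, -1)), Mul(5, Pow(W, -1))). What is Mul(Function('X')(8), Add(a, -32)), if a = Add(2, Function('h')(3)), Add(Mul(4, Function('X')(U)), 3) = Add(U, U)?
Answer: Rational(-286, 3) ≈ -95.333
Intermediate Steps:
Function('X')(U) = Add(Rational(-3, 4), Mul(Rational(1, 2), U)) (Function('X')(U) = Add(Rational(-3, 4), Mul(Rational(1, 4), Add(U, U))) = Add(Rational(-3, 4), Mul(Rational(1, 4), Mul(2, U))) = Add(Rational(-3, 4), Mul(Rational(1, 2), U)))
Function('h')(W) = Mul(2, Pow(W, -1))
a = Rational(8, 3) (a = Add(2, Mul(2, Pow(3, -1))) = Add(2, Mul(2, Rational(1, 3))) = Add(2, Rational(2, 3)) = Rational(8, 3) ≈ 2.6667)
Mul(Function('X')(8), Add(a, -32)) = Mul(Add(Rational(-3, 4), Mul(Rational(1, 2), 8)), Add(Rational(8, 3), -32)) = Mul(Add(Rational(-3, 4), 4), Rational(-88, 3)) = Mul(Rational(13, 4), Rational(-88, 3)) = Rational(-286, 3)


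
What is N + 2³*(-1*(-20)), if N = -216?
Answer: -56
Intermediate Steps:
N + 2³*(-1*(-20)) = -216 + 2³*(-1*(-20)) = -216 + 8*20 = -216 + 160 = -56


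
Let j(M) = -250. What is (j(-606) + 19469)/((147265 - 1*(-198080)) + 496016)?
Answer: 19219/841361 ≈ 0.022843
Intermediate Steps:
(j(-606) + 19469)/((147265 - 1*(-198080)) + 496016) = (-250 + 19469)/((147265 - 1*(-198080)) + 496016) = 19219/((147265 + 198080) + 496016) = 19219/(345345 + 496016) = 19219/841361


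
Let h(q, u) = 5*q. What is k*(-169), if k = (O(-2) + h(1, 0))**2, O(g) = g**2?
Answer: -13689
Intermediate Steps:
k = 81 (k = ((-2)**2 + 5*1)**2 = (4 + 5)**2 = 9**2 = 81)
k*(-169) = 81*(-169) = -13689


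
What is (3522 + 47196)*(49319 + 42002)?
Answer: 4631618478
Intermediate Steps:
(3522 + 47196)*(49319 + 42002) = 50718*91321 = 4631618478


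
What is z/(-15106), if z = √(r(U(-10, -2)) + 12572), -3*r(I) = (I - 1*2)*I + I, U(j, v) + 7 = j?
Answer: -√12470/15106 ≈ -0.0073924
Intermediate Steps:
U(j, v) = -7 + j
r(I) = -I/3 - I*(-2 + I)/3 (r(I) = -((I - 1*2)*I + I)/3 = -((I - 2)*I + I)/3 = -((-2 + I)*I + I)/3 = -(I*(-2 + I) + I)/3 = -(I + I*(-2 + I))/3 = -I/3 - I*(-2 + I)/3)
z = √12470 (z = √((-7 - 10)*(1 - (-7 - 10))/3 + 12572) = √((⅓)*(-17)*(1 - 1*(-17)) + 12572) = √((⅓)*(-17)*(1 + 17) + 12572) = √((⅓)*(-17)*18 + 12572) = √(-102 + 12572) = √12470 ≈ 111.67)
z/(-15106) = √12470/(-15106) = √12470*(-1/15106) = -√12470/15106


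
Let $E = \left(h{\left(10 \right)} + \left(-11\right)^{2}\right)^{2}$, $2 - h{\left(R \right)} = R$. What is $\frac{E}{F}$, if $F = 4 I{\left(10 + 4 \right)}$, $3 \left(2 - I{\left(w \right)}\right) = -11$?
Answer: $\frac{38307}{68} \approx 563.34$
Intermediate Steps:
$h{\left(R \right)} = 2 - R$
$I{\left(w \right)} = \frac{17}{3}$ ($I{\left(w \right)} = 2 - - \frac{11}{3} = 2 + \frac{11}{3} = \frac{17}{3}$)
$F = \frac{68}{3}$ ($F = 4 \cdot \frac{17}{3} = \frac{68}{3} \approx 22.667$)
$E = 12769$ ($E = \left(\left(2 - 10\right) + \left(-11\right)^{2}\right)^{2} = \left(\left(2 - 10\right) + 121\right)^{2} = \left(-8 + 121\right)^{2} = 113^{2} = 12769$)
$\frac{E}{F} = \frac{12769}{\frac{68}{3}} = 12769 \cdot \frac{3}{68} = \frac{38307}{68}$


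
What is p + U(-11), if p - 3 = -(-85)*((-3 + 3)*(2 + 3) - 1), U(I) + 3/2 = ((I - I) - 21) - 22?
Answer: -253/2 ≈ -126.50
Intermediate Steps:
U(I) = -89/2 (U(I) = -3/2 + (((I - I) - 21) - 22) = -3/2 + ((0 - 21) - 22) = -3/2 + (-21 - 22) = -3/2 - 43 = -89/2)
p = -82 (p = 3 - (-85)*((-3 + 3)*(2 + 3) - 1) = 3 - (-85)*(0*5 - 1) = 3 - (-85)*(0 - 1) = 3 - (-85)*(-1) = 3 - 17*5 = 3 - 85 = -82)
p + U(-11) = -82 - 89/2 = -253/2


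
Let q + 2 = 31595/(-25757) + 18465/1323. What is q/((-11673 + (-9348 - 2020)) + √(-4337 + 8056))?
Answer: -1404156165953/3015112195136097 - 60941633*√3719/3015112195136097 ≈ -0.00046694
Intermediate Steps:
q = 121883266/11358837 (q = -2 + (31595/(-25757) + 18465/1323) = -2 + (31595*(-1/25757) + 18465*(1/1323)) = -2 + (-31595/25757 + 6155/441) = -2 + 144600940/11358837 = 121883266/11358837 ≈ 10.730)
q/((-11673 + (-9348 - 2020)) + √(-4337 + 8056)) = 121883266/(11358837*((-11673 + (-9348 - 2020)) + √(-4337 + 8056))) = 121883266/(11358837*((-11673 - 11368) + √3719)) = 121883266/(11358837*(-23041 + √3719))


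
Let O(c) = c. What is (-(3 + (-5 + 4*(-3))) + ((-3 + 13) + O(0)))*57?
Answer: 1368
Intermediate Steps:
(-(3 + (-5 + 4*(-3))) + ((-3 + 13) + O(0)))*57 = (-(3 + (-5 + 4*(-3))) + ((-3 + 13) + 0))*57 = (-(3 + (-5 - 12)) + (10 + 0))*57 = (-(3 - 17) + 10)*57 = (-1*(-14) + 10)*57 = (14 + 10)*57 = 24*57 = 1368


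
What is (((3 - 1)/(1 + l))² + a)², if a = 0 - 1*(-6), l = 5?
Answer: 3025/81 ≈ 37.346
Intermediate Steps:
a = 6 (a = 0 + 6 = 6)
(((3 - 1)/(1 + l))² + a)² = (((3 - 1)/(1 + 5))² + 6)² = ((2/6)² + 6)² = ((2*(⅙))² + 6)² = ((⅓)² + 6)² = (⅑ + 6)² = (55/9)² = 3025/81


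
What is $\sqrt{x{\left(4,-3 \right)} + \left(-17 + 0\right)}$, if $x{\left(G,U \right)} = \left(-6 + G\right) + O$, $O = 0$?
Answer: $i \sqrt{19} \approx 4.3589 i$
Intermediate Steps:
$x{\left(G,U \right)} = -6 + G$ ($x{\left(G,U \right)} = \left(-6 + G\right) + 0 = -6 + G$)
$\sqrt{x{\left(4,-3 \right)} + \left(-17 + 0\right)} = \sqrt{\left(-6 + 4\right) + \left(-17 + 0\right)} = \sqrt{-2 - 17} = \sqrt{-19} = i \sqrt{19}$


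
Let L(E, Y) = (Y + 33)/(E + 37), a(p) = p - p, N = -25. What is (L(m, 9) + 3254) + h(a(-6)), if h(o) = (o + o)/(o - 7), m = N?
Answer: 6515/2 ≈ 3257.5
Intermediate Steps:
a(p) = 0
m = -25
L(E, Y) = (33 + Y)/(37 + E)
h(o) = 2*o/(-7 + o) (h(o) = (2*o)/(-7 + o) = 2*o/(-7 + o))
(L(m, 9) + 3254) + h(a(-6)) = ((33 + 9)/(37 - 25) + 3254) + 2*0/(-7 + 0) = (42/12 + 3254) + 2*0/(-7) = ((1/12)*42 + 3254) + 2*0*(-1/7) = (7/2 + 3254) + 0 = 6515/2 + 0 = 6515/2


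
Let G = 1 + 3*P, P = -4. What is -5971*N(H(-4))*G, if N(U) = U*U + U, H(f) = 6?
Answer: 2758602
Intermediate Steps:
G = -11 (G = 1 + 3*(-4) = 1 - 12 = -11)
N(U) = U + U**2 (N(U) = U**2 + U = U + U**2)
-5971*N(H(-4))*G = -5971*6*(1 + 6)*(-11) = -5971*6*7*(-11) = -250782*(-11) = -5971*(-462) = 2758602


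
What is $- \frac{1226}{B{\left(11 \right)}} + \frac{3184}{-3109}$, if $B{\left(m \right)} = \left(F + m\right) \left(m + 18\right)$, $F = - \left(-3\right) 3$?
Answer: $- \frac{2829177}{901610} \approx -3.1379$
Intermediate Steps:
$F = 9$ ($F = \left(-1\right) \left(-9\right) = 9$)
$B{\left(m \right)} = \left(9 + m\right) \left(18 + m\right)$ ($B{\left(m \right)} = \left(9 + m\right) \left(m + 18\right) = \left(9 + m\right) \left(18 + m\right)$)
$- \frac{1226}{B{\left(11 \right)}} + \frac{3184}{-3109} = - \frac{1226}{162 + 11^{2} + 27 \cdot 11} + \frac{3184}{-3109} = - \frac{1226}{162 + 121 + 297} + 3184 \left(- \frac{1}{3109}\right) = - \frac{1226}{580} - \frac{3184}{3109} = \left(-1226\right) \frac{1}{580} - \frac{3184}{3109} = - \frac{613}{290} - \frac{3184}{3109} = - \frac{2829177}{901610}$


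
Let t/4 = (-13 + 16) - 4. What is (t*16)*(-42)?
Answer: 2688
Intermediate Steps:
t = -4 (t = 4*((-13 + 16) - 4) = 4*(3 - 4) = 4*(-1) = -4)
(t*16)*(-42) = -4*16*(-42) = -64*(-42) = 2688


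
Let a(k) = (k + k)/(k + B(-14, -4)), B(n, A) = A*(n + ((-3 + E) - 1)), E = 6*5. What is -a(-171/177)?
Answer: -38/963 ≈ -0.039460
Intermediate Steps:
E = 30
B(n, A) = A*(26 + n) (B(n, A) = A*(n + ((-3 + 30) - 1)) = A*(n + (27 - 1)) = A*(n + 26) = A*(26 + n))
a(k) = 2*k/(-48 + k) (a(k) = (k + k)/(k - 4*(26 - 14)) = (2*k)/(k - 4*12) = (2*k)/(k - 48) = (2*k)/(-48 + k) = 2*k/(-48 + k))
-a(-171/177) = -2*(-171/177)/(-48 - 171/177) = -2*(-171*1/177)/(-48 - 171*1/177) = -2*(-57)/(59*(-48 - 57/59)) = -2*(-57)/(59*(-2889/59)) = -2*(-57)*(-59)/(59*2889) = -1*38/963 = -38/963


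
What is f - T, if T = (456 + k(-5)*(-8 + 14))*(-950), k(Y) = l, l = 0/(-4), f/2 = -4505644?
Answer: -8578088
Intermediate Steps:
f = -9011288 (f = 2*(-4505644) = -9011288)
l = 0 (l = 0*(-¼) = 0)
k(Y) = 0
T = -433200 (T = (456 + 0*(-8 + 14))*(-950) = (456 + 0*6)*(-950) = (456 + 0)*(-950) = 456*(-950) = -433200)
f - T = -9011288 - 1*(-433200) = -9011288 + 433200 = -8578088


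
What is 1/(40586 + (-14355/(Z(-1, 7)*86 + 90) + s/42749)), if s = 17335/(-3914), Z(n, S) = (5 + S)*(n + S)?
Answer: 29197267757/1184933587475727 ≈ 2.4640e-5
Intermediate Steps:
Z(n, S) = (5 + S)*(S + n)
s = -17335/3914 (s = 17335*(-1/3914) = -17335/3914 ≈ -4.4290)
1/(40586 + (-14355/(Z(-1, 7)*86 + 90) + s/42749)) = 1/(40586 + (-14355/((7² + 5*7 + 5*(-1) + 7*(-1))*86 + 90) - 17335/3914/42749)) = 1/(40586 + (-14355/((49 + 35 - 5 - 7)*86 + 90) - 17335/3914*1/42749)) = 1/(40586 + (-14355/(72*86 + 90) - 17335/167319586)) = 1/(40586 + (-14355/(6192 + 90) - 17335/167319586)) = 1/(40586 + (-14355/6282 - 17335/167319586)) = 1/(40586 + (-14355*1/6282 - 17335/167319586)) = 1/(40586 + (-1595/698 - 17335/167319586)) = 1/(40586 - 66721709875/29197267757) = 1/(1184933587475727/29197267757) = 29197267757/1184933587475727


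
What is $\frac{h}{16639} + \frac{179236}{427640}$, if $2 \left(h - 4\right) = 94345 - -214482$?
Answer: $\frac{8627175938}{889437745} \approx 9.6996$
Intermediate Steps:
$h = \frac{308835}{2}$ ($h = 4 + \frac{94345 - -214482}{2} = 4 + \frac{94345 + 214482}{2} = 4 + \frac{1}{2} \cdot 308827 = 4 + \frac{308827}{2} = \frac{308835}{2} \approx 1.5442 \cdot 10^{5}$)
$\frac{h}{16639} + \frac{179236}{427640} = \frac{308835}{2 \cdot 16639} + \frac{179236}{427640} = \frac{308835}{2} \cdot \frac{1}{16639} + 179236 \cdot \frac{1}{427640} = \frac{308835}{33278} + \frac{44809}{106910} = \frac{8627175938}{889437745}$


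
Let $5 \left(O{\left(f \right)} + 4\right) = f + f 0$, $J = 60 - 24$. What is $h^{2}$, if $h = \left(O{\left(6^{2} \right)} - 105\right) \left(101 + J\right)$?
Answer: $\frac{4862691289}{25} \approx 1.9451 \cdot 10^{8}$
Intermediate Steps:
$J = 36$
$O{\left(f \right)} = -4 + \frac{f}{5}$ ($O{\left(f \right)} = -4 + \frac{f + f 0}{5} = -4 + \frac{f + 0}{5} = -4 + \frac{f}{5}$)
$h = - \frac{69733}{5}$ ($h = \left(\left(-4 + \frac{6^{2}}{5}\right) - 105\right) \left(101 + 36\right) = \left(\left(-4 + \frac{1}{5} \cdot 36\right) - 105\right) 137 = \left(\left(-4 + \frac{36}{5}\right) - 105\right) 137 = \left(\frac{16}{5} - 105\right) 137 = \left(- \frac{509}{5}\right) 137 = - \frac{69733}{5} \approx -13947.0$)
$h^{2} = \left(- \frac{69733}{5}\right)^{2} = \frac{4862691289}{25}$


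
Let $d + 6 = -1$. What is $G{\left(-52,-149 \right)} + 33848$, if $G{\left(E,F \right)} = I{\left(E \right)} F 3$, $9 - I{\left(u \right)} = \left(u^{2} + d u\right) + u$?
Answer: $1377977$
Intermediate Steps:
$d = -7$ ($d = -6 - 1 = -7$)
$I{\left(u \right)} = 9 - u^{2} + 6 u$ ($I{\left(u \right)} = 9 - \left(\left(u^{2} - 7 u\right) + u\right) = 9 - \left(u^{2} - 6 u\right) = 9 - u^{2} + 6 u$)
$G{\left(E,F \right)} = 3 F \left(9 - E^{2} + 6 E\right)$ ($G{\left(E,F \right)} = \left(9 - E^{2} + 6 E\right) F 3 = F \left(9 - E^{2} + 6 E\right) 3 = 3 F \left(9 - E^{2} + 6 E\right)$)
$G{\left(-52,-149 \right)} + 33848 = 3 \left(-149\right) \left(9 - \left(-52\right)^{2} + 6 \left(-52\right)\right) + 33848 = 3 \left(-149\right) \left(9 - 2704 - 312\right) + 33848 = 3 \left(-149\right) \left(-3007\right) + 33848 = 1344129 + 33848 = 1377977$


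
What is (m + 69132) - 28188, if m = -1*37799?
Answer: 3145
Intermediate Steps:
m = -37799
(m + 69132) - 28188 = (-37799 + 69132) - 28188 = 31333 - 28188 = 3145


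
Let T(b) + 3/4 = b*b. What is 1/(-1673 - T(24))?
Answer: -4/8993 ≈ -0.00044479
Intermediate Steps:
T(b) = -¾ + b² (T(b) = -¾ + b*b = -¾ + b²)
1/(-1673 - T(24)) = 1/(-1673 - (-¾ + 24²)) = 1/(-1673 - (-¾ + 576)) = 1/(-1673 - 1*2301/4) = 1/(-1673 - 2301/4) = 1/(-8993/4) = -4/8993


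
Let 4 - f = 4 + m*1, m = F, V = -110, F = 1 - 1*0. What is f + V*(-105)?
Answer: 11549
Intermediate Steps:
F = 1 (F = 1 + 0 = 1)
m = 1
f = -1 (f = 4 - (4 + 1*1) = 4 - (4 + 1) = 4 - 1*5 = 4 - 5 = -1)
f + V*(-105) = -1 - 110*(-105) = -1 + 11550 = 11549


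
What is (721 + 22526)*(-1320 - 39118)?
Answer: -940062186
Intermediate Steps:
(721 + 22526)*(-1320 - 39118) = 23247*(-40438) = -940062186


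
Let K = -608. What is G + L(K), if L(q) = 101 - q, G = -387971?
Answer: -387262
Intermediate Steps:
G + L(K) = -387971 + (101 - 1*(-608)) = -387971 + (101 + 608) = -387971 + 709 = -387262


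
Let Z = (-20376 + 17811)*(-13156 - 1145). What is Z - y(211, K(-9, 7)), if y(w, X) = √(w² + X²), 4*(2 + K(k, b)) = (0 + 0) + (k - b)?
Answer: 36682065 - √44557 ≈ 3.6682e+7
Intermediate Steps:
K(k, b) = -2 - b/4 + k/4 (K(k, b) = -2 + ((0 + 0) + (k - b))/4 = -2 + (0 + (k - b))/4 = -2 + (k - b)/4 = -2 + (-b/4 + k/4) = -2 - b/4 + k/4)
Z = 36682065 (Z = -2565*(-14301) = 36682065)
y(w, X) = √(X² + w²)
Z - y(211, K(-9, 7)) = 36682065 - √((-2 - ¼*7 + (¼)*(-9))² + 211²) = 36682065 - √((-2 - 7/4 - 9/4)² + 44521) = 36682065 - √((-6)² + 44521) = 36682065 - √(36 + 44521) = 36682065 - √44557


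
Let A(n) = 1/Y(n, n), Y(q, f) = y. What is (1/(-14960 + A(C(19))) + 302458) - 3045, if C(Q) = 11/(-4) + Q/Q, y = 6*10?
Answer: 268752809327/897599 ≈ 2.9941e+5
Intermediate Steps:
y = 60
C(Q) = -7/4 (C(Q) = 11*(-1/4) + 1 = -11/4 + 1 = -7/4)
Y(q, f) = 60
A(n) = 1/60
(1/(-14960 + A(C(19))) + 302458) - 3045 = (1/(-14960 + 1/60) + 302458) - 3045 = (1/(-897599/60) + 302458) - 3045 = (-60/897599 + 302458) - 3045 = 271485998282/897599 - 3045 = 268752809327/897599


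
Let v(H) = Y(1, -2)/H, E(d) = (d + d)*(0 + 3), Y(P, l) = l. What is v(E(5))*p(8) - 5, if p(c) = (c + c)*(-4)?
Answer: -11/15 ≈ -0.73333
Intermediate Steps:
p(c) = -8*c (p(c) = (2*c)*(-4) = -8*c)
E(d) = 6*d (E(d) = (2*d)*3 = 6*d)
v(H) = -2/H
v(E(5))*p(8) - 5 = (-2/(6*5))*(-8*8) - 5 = -2/30*(-64) - 5 = -2*1/30*(-64) - 5 = -1/15*(-64) - 5 = 64/15 - 5 = -11/15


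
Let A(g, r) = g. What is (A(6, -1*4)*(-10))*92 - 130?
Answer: -5650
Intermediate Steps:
(A(6, -1*4)*(-10))*92 - 130 = (6*(-10))*92 - 130 = -60*92 - 130 = -5520 - 130 = -5650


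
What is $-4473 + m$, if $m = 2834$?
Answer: $-1639$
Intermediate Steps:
$-4473 + m = -4473 + 2834 = -1639$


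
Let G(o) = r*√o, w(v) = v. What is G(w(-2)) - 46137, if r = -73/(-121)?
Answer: -46137 + 73*I*√2/121 ≈ -46137.0 + 0.8532*I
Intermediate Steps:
r = 73/121 (r = -73*(-1/121) = 73/121 ≈ 0.60331)
G(o) = 73*√o/121
G(w(-2)) - 46137 = 73*√(-2)/121 - 46137 = 73*(I*√2)/121 - 46137 = 73*I*√2/121 - 46137 = -46137 + 73*I*√2/121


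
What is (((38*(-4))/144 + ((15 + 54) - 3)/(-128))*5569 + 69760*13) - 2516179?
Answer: -931996169/576 ≈ -1.6180e+6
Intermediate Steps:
(((38*(-4))/144 + ((15 + 54) - 3)/(-128))*5569 + 69760*13) - 2516179 = ((-152*1/144 + (69 - 3)*(-1/128))*5569 + 906880) - 2516179 = ((-19/18 + 66*(-1/128))*5569 + 906880) - 2516179 = ((-19/18 - 33/64)*5569 + 906880) - 2516179 = (-905/576*5569 + 906880) - 2516179 = (-5039945/576 + 906880) - 2516179 = 517322935/576 - 2516179 = -931996169/576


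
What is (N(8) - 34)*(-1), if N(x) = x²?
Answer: -30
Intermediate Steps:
(N(8) - 34)*(-1) = (8² - 34)*(-1) = (64 - 34)*(-1) = 30*(-1) = -30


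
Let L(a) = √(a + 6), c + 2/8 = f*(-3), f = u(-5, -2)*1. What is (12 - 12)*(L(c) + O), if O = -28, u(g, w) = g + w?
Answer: 0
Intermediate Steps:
f = -7 (f = (-5 - 2)*1 = -7*1 = -7)
c = 83/4 (c = -¼ - 7*(-3) = -¼ + 21 = 83/4 ≈ 20.750)
L(a) = √(6 + a)
(12 - 12)*(L(c) + O) = (12 - 12)*(√(6 + 83/4) - 28) = 0*(√(107/4) - 28) = 0*(√107/2 - 28) = 0*(-28 + √107/2) = 0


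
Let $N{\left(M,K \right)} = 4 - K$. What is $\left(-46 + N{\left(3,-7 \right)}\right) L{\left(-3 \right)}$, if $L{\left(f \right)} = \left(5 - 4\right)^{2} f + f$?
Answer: $210$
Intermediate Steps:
$L{\left(f \right)} = 2 f$ ($L{\left(f \right)} = 1^{2} f + f = 1 f + f = f + f = 2 f$)
$\left(-46 + N{\left(3,-7 \right)}\right) L{\left(-3 \right)} = \left(-46 + \left(4 - -7\right)\right) 2 \left(-3\right) = \left(-46 + \left(4 + 7\right)\right) \left(-6\right) = \left(-46 + 11\right) \left(-6\right) = \left(-35\right) \left(-6\right) = 210$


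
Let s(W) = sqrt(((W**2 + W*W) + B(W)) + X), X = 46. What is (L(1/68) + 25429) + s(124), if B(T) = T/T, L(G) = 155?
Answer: 25584 + sqrt(30799) ≈ 25760.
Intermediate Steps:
B(T) = 1
s(W) = sqrt(47 + 2*W**2) (s(W) = sqrt(((W**2 + W*W) + 1) + 46) = sqrt(((W**2 + W**2) + 1) + 46) = sqrt((2*W**2 + 1) + 46) = sqrt((1 + 2*W**2) + 46) = sqrt(47 + 2*W**2))
(L(1/68) + 25429) + s(124) = (155 + 25429) + sqrt(47 + 2*124**2) = 25584 + sqrt(47 + 2*15376) = 25584 + sqrt(47 + 30752) = 25584 + sqrt(30799)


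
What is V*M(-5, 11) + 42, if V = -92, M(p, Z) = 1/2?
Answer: -4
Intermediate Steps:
M(p, Z) = ½
V*M(-5, 11) + 42 = -92*½ + 42 = -46 + 42 = -4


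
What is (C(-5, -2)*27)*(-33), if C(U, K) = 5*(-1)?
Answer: 4455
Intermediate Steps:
C(U, K) = -5
(C(-5, -2)*27)*(-33) = -5*27*(-33) = -135*(-33) = 4455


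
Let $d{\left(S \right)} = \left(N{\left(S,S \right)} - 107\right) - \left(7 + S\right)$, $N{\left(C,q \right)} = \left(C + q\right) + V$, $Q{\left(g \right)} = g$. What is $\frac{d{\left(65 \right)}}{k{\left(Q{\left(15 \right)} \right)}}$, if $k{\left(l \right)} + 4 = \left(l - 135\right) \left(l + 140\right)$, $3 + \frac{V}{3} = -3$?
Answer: $\frac{67}{18604} \approx 0.0036014$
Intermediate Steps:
$V = -18$ ($V = -9 + 3 \left(-3\right) = -9 - 9 = -18$)
$k{\left(l \right)} = -4 + \left(-135 + l\right) \left(140 + l\right)$ ($k{\left(l \right)} = -4 + \left(l - 135\right) \left(l + 140\right) = -4 + \left(-135 + l\right) \left(140 + l\right)$)
$N{\left(C,q \right)} = -18 + C + q$ ($N{\left(C,q \right)} = \left(C + q\right) - 18 = -18 + C + q$)
$d{\left(S \right)} = -132 + S$ ($d{\left(S \right)} = \left(\left(-18 + S + S\right) - 107\right) - \left(7 + S\right) = \left(\left(-18 + 2 S\right) - 107\right) - \left(7 + S\right) = \left(-125 + 2 S\right) - \left(7 + S\right) = -132 + S$)
$\frac{d{\left(65 \right)}}{k{\left(Q{\left(15 \right)} \right)}} = \frac{-132 + 65}{-18904 + 15^{2} + 5 \cdot 15} = - \frac{67}{-18904 + 225 + 75} = - \frac{67}{-18604} = \left(-67\right) \left(- \frac{1}{18604}\right) = \frac{67}{18604}$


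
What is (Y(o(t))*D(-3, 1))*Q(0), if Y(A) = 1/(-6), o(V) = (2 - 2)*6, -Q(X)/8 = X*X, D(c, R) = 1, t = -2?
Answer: 0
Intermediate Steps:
Q(X) = -8*X**2 (Q(X) = -8*X*X = -8*X**2)
o(V) = 0 (o(V) = 0*6 = 0)
Y(A) = -1/6
(Y(o(t))*D(-3, 1))*Q(0) = (-1/6*1)*(-8*0**2) = -(-4)*0/3 = -1/6*0 = 0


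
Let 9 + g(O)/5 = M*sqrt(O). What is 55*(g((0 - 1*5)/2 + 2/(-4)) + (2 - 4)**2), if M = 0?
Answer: -2255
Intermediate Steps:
g(O) = -45 (g(O) = -45 + 5*(0*sqrt(O)) = -45 + 5*0 = -45 + 0 = -45)
55*(g((0 - 1*5)/2 + 2/(-4)) + (2 - 4)**2) = 55*(-45 + (2 - 4)**2) = 55*(-45 + (-2)**2) = 55*(-45 + 4) = 55*(-41) = -2255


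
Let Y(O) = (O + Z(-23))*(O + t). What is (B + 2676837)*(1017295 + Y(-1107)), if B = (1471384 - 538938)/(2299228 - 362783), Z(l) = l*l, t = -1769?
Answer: 227704195651074173/31745 ≈ 7.1729e+12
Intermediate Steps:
Z(l) = l²
B = 15286/31745 (B = 932446/1936445 = 932446*(1/1936445) = 15286/31745 ≈ 0.48152)
Y(O) = (-1769 + O)*(529 + O) (Y(O) = (O + (-23)²)*(O - 1769) = (O + 529)*(-1769 + O) = (529 + O)*(-1769 + O) = (-1769 + O)*(529 + O))
(B + 2676837)*(1017295 + Y(-1107)) = (15286/31745 + 2676837)*(1017295 + (-935801 + (-1107)² - 1240*(-1107))) = 84976205851*(1017295 + (-935801 + 1225449 + 1372680))/31745 = 84976205851*(1017295 + 1662328)/31745 = (84976205851/31745)*2679623 = 227704195651074173/31745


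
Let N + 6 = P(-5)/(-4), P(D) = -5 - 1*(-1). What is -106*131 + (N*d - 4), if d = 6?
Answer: -13920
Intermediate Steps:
P(D) = -4 (P(D) = -5 + 1 = -4)
N = -5 (N = -6 - 4/(-4) = -6 - 4*(-¼) = -6 + 1 = -5)
-106*131 + (N*d - 4) = -106*131 + (-5*6 - 4) = -13886 + (-30 - 4) = -13886 - 34 = -13920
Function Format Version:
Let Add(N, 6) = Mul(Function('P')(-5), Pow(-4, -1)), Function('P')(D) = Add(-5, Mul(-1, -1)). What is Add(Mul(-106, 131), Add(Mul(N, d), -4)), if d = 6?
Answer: -13920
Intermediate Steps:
Function('P')(D) = -4 (Function('P')(D) = Add(-5, 1) = -4)
N = -5 (N = Add(-6, Mul(-4, Pow(-4, -1))) = Add(-6, Mul(-4, Rational(-1, 4))) = Add(-6, 1) = -5)
Add(Mul(-106, 131), Add(Mul(N, d), -4)) = Add(Mul(-106, 131), Add(Mul(-5, 6), -4)) = Add(-13886, Add(-30, -4)) = Add(-13886, -34) = -13920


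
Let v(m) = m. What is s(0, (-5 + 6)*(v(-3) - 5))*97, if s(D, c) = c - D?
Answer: -776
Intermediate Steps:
s(0, (-5 + 6)*(v(-3) - 5))*97 = ((-5 + 6)*(-3 - 5) - 1*0)*97 = (1*(-8) + 0)*97 = (-8 + 0)*97 = -8*97 = -776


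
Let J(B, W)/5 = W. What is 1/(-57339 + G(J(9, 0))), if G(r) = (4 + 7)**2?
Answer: -1/57218 ≈ -1.7477e-5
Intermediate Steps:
J(B, W) = 5*W
G(r) = 121 (G(r) = 11**2 = 121)
1/(-57339 + G(J(9, 0))) = 1/(-57339 + 121) = 1/(-57218) = -1/57218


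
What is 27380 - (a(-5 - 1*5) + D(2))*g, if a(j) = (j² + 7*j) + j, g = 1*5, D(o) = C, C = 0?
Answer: 27280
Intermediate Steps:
D(o) = 0
g = 5
a(j) = j² + 8*j
27380 - (a(-5 - 1*5) + D(2))*g = 27380 - ((-5 - 1*5)*(8 + (-5 - 1*5)) + 0)*5 = 27380 - ((-5 - 5)*(8 + (-5 - 5)) + 0)*5 = 27380 - (-10*(8 - 10) + 0)*5 = 27380 - (-10*(-2) + 0)*5 = 27380 - (20 + 0)*5 = 27380 - 20*5 = 27380 - 1*100 = 27380 - 100 = 27280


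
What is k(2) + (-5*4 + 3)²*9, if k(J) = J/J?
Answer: 2602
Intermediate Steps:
k(J) = 1
k(2) + (-5*4 + 3)²*9 = 1 + (-5*4 + 3)²*9 = 1 + (-20 + 3)²*9 = 1 + (-17)²*9 = 1 + 289*9 = 1 + 2601 = 2602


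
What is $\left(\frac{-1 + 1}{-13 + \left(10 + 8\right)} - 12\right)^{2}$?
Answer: $144$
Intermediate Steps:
$\left(\frac{-1 + 1}{-13 + \left(10 + 8\right)} - 12\right)^{2} = \left(\frac{0}{-13 + 18} - 12\right)^{2} = \left(\frac{0}{5} - 12\right)^{2} = \left(0 \cdot \frac{1}{5} - 12\right)^{2} = \left(0 - 12\right)^{2} = \left(-12\right)^{2} = 144$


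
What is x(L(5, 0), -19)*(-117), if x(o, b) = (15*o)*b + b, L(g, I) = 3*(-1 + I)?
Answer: -97812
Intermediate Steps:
L(g, I) = -3 + 3*I
x(o, b) = b + 15*b*o (x(o, b) = 15*b*o + b = b + 15*b*o)
x(L(5, 0), -19)*(-117) = -19*(1 + 15*(-3 + 3*0))*(-117) = -19*(1 + 15*(-3 + 0))*(-117) = -19*(1 + 15*(-3))*(-117) = -19*(1 - 45)*(-117) = -19*(-44)*(-117) = 836*(-117) = -97812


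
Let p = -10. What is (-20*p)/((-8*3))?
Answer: -25/3 ≈ -8.3333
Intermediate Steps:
(-20*p)/((-8*3)) = (-20*(-10))/((-8*3)) = 200/(-24) = 200*(-1/24) = -25/3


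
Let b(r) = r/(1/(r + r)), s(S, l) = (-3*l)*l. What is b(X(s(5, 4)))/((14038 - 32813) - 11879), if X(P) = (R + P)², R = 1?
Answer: -4879681/15327 ≈ -318.37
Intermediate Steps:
s(S, l) = -3*l²
X(P) = (1 + P)²
b(r) = 2*r² (b(r) = r/(1/(2*r)) = r/((1/(2*r))) = r*(2*r) = 2*r²)
b(X(s(5, 4)))/((14038 - 32813) - 11879) = (2*((1 - 3*4²)²)²)/((14038 - 32813) - 11879) = (2*((1 - 3*16)²)²)/(-18775 - 11879) = (2*((1 - 48)²)²)/(-30654) = (2*((-47)²)²)*(-1/30654) = (2*2209²)*(-1/30654) = (2*4879681)*(-1/30654) = 9759362*(-1/30654) = -4879681/15327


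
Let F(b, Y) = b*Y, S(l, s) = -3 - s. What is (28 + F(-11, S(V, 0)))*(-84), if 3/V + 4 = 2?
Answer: -5124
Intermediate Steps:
V = -3/2 (V = 3/(-4 + 2) = 3/(-2) = 3*(-½) = -3/2 ≈ -1.5000)
F(b, Y) = Y*b
(28 + F(-11, S(V, 0)))*(-84) = (28 + (-3 - 1*0)*(-11))*(-84) = (28 + (-3 + 0)*(-11))*(-84) = (28 - 3*(-11))*(-84) = (28 + 33)*(-84) = 61*(-84) = -5124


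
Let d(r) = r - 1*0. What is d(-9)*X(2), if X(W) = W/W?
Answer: -9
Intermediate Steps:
d(r) = r (d(r) = r + 0 = r)
X(W) = 1
d(-9)*X(2) = -9*1 = -9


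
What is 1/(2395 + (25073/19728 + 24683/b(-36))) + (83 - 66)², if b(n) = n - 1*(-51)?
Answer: 115219651237/398683573 ≈ 289.00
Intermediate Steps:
b(n) = 51 + n (b(n) = n + 51 = 51 + n)
1/(2395 + (25073/19728 + 24683/b(-36))) + (83 - 66)² = 1/(2395 + (25073/19728 + 24683/(51 - 36))) + (83 - 66)² = 1/(2395 + (25073*(1/19728) + 24683/15)) + 17² = 1/(2395 + (25073/19728 + 24683*(1/15))) + 289 = 1/(2395 + (25073/19728 + 24683/15)) + 289 = 1/(2395 + 162440773/98640) + 289 = 1/(398683573/98640) + 289 = 98640/398683573 + 289 = 115219651237/398683573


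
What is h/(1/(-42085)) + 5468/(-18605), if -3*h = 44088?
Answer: 11506841976332/18605 ≈ 6.1848e+8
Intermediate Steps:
h = -14696 (h = -⅓*44088 = -14696)
h/(1/(-42085)) + 5468/(-18605) = -14696/(1/(-42085)) + 5468/(-18605) = -14696/(-1/42085) + 5468*(-1/18605) = -14696*(-42085) - 5468/18605 = 618481160 - 5468/18605 = 11506841976332/18605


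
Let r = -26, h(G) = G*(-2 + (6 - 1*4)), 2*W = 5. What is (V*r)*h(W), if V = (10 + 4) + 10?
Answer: 0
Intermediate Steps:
W = 5/2 (W = (½)*5 = 5/2 ≈ 2.5000)
h(G) = 0 (h(G) = G*(-2 + (6 - 4)) = G*(-2 + 2) = G*0 = 0)
V = 24 (V = 14 + 10 = 24)
(V*r)*h(W) = (24*(-26))*0 = -624*0 = 0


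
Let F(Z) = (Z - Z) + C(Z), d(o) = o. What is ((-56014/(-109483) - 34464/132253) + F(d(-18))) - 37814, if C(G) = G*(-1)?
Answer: -49751077627634/1316314109 ≈ -37796.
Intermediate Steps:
C(G) = -G
F(Z) = -Z (F(Z) = (Z - Z) - Z = 0 - Z = -Z)
((-56014/(-109483) - 34464/132253) + F(d(-18))) - 37814 = ((-56014/(-109483) - 34464/132253) - 1*(-18)) - 37814 = ((-56014*(-1/109483) - 34464*1/132253) + 18) - 37814 = ((56014/109483 - 34464/132253) + 18) - 37814 = (330436130/1316314109 + 18) - 37814 = 24024090092/1316314109 - 37814 = -49751077627634/1316314109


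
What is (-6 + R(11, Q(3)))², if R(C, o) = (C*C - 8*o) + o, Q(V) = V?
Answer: 8836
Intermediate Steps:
R(C, o) = C² - 7*o (R(C, o) = (C² - 8*o) + o = C² - 7*o)
(-6 + R(11, Q(3)))² = (-6 + (11² - 7*3))² = (-6 + (121 - 21))² = (-6 + 100)² = 94² = 8836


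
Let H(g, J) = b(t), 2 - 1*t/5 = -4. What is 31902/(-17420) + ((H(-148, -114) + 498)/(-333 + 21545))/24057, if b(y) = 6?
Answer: -17392616233/9497195730 ≈ -1.8313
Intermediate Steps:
t = 30 (t = 10 - 5*(-4) = 10 + 20 = 30)
H(g, J) = 6
31902/(-17420) + ((H(-148, -114) + 498)/(-333 + 21545))/24057 = 31902/(-17420) + ((6 + 498)/(-333 + 21545))/24057 = 31902*(-1/17420) + (504/21212)*(1/24057) = -1227/670 + (504*(1/21212))*(1/24057) = -1227/670 + (126/5303)*(1/24057) = -1227/670 + 14/14174919 = -17392616233/9497195730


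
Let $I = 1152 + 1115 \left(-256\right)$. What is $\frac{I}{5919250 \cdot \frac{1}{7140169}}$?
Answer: $- \frac{1014932182336}{2959625} \approx -3.4293 \cdot 10^{5}$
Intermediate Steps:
$I = -284288$ ($I = 1152 - 285440 = -284288$)
$\frac{I}{5919250 \cdot \frac{1}{7140169}} = - \frac{284288}{5919250 \cdot \frac{1}{7140169}} = - \frac{284288}{\frac{5919250}{7140169}} = \left(-284288\right) \frac{7140169}{5919250} = - \frac{1014932182336}{2959625}$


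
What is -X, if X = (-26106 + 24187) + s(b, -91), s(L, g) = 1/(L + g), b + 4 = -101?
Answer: 376125/196 ≈ 1919.0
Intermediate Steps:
b = -105 (b = -4 - 101 = -105)
X = -376125/196 (X = (-26106 + 24187) + 1/(-105 - 91) = -1919 + 1/(-196) = -1919 - 1/196 = -376125/196 ≈ -1919.0)
-X = -1*(-376125/196) = 376125/196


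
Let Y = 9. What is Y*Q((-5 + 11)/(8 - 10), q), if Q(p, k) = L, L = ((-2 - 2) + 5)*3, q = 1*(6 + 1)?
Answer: 27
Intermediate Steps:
q = 7 (q = 1*7 = 7)
L = 3 (L = (-4 + 5)*3 = 1*3 = 3)
Q(p, k) = 3
Y*Q((-5 + 11)/(8 - 10), q) = 9*3 = 27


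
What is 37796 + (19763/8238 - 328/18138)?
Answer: 941310996509/24903474 ≈ 37798.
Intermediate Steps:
37796 + (19763/8238 - 328/18138) = 37796 + (19763*(1/8238) - 328*1/18138) = 37796 + (19763/8238 - 164/9069) = 37796 + 59293205/24903474 = 941310996509/24903474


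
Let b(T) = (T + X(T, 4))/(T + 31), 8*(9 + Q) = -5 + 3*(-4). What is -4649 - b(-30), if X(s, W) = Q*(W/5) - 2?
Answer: -46081/10 ≈ -4608.1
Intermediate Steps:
Q = -89/8 (Q = -9 + (-5 + 3*(-4))/8 = -9 + (-5 - 12)/8 = -9 + (1/8)*(-17) = -9 - 17/8 = -89/8 ≈ -11.125)
X(s, W) = -2 - 89*W/40 (X(s, W) = -89*W/(8*5) - 2 = -89*W/40 - 2 = -2 - 89*W/40)
b(T) = (-109/10 + T)/(31 + T) (b(T) = (T + (-2 - 89/40*4))/(T + 31) = (T + (-2 - 89/10))/(31 + T) = (T - 109/10)/(31 + T) = (-109/10 + T)/(31 + T))
-4649 - b(-30) = -4649 - (-109/10 - 30)/(31 - 30) = -4649 - (-409)/(1*10) = -4649 - (-409)/10 = -4649 - 1*(-409/10) = -4649 + 409/10 = -46081/10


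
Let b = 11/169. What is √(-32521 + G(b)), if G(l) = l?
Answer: I*√5496038/13 ≈ 180.34*I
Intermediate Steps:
b = 11/169 (b = 11*(1/169) = 11/169 ≈ 0.065089)
√(-32521 + G(b)) = √(-32521 + 11/169) = √(-5496038/169) = I*√5496038/13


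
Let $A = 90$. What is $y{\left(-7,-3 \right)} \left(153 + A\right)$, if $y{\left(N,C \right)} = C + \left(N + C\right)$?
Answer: $-3159$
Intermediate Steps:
$y{\left(N,C \right)} = N + 2 C$ ($y{\left(N,C \right)} = C + \left(C + N\right) = N + 2 C$)
$y{\left(-7,-3 \right)} \left(153 + A\right) = \left(-7 + 2 \left(-3\right)\right) \left(153 + 90\right) = \left(-7 - 6\right) 243 = \left(-13\right) 243 = -3159$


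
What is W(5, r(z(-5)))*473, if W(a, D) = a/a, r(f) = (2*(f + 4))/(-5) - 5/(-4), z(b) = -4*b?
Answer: 473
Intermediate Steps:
r(f) = -7/20 - 2*f/5 (r(f) = (2*(4 + f))*(-⅕) - 5*(-¼) = (8 + 2*f)*(-⅕) + 5/4 = (-8/5 - 2*f/5) + 5/4 = -7/20 - 2*f/5)
W(a, D) = 1
W(5, r(z(-5)))*473 = 1*473 = 473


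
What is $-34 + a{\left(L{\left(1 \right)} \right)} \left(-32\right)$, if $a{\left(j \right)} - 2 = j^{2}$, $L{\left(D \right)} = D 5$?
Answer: $-898$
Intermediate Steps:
$L{\left(D \right)} = 5 D$
$a{\left(j \right)} = 2 + j^{2}$
$-34 + a{\left(L{\left(1 \right)} \right)} \left(-32\right) = -34 + \left(2 + \left(5 \cdot 1\right)^{2}\right) \left(-32\right) = -34 + \left(2 + 5^{2}\right) \left(-32\right) = -34 + \left(2 + 25\right) \left(-32\right) = -34 + 27 \left(-32\right) = -34 - 864 = -898$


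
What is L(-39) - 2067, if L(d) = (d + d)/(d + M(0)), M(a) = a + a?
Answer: -2065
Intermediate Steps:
M(a) = 2*a
L(d) = 2 (L(d) = (d + d)/(d + 2*0) = (2*d)/(d + 0) = (2*d)/d = 2)
L(-39) - 2067 = 2 - 2067 = -2065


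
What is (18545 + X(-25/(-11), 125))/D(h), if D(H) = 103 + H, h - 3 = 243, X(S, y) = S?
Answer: 204020/3839 ≈ 53.144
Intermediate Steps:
h = 246 (h = 3 + 243 = 246)
(18545 + X(-25/(-11), 125))/D(h) = (18545 - 25/(-11))/(103 + 246) = (18545 - 25*(-1/11))/349 = (18545 + 25/11)*(1/349) = (204020/11)*(1/349) = 204020/3839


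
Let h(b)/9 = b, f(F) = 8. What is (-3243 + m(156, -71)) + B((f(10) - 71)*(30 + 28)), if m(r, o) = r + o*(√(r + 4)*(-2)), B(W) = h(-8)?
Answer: -3159 + 568*√10 ≈ -1362.8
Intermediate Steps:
h(b) = 9*b
B(W) = -72 (B(W) = 9*(-8) = -72)
m(r, o) = r - 2*o*√(4 + r) (m(r, o) = r + o*(√(4 + r)*(-2)) = r + o*(-2*√(4 + r)) = r - 2*o*√(4 + r))
(-3243 + m(156, -71)) + B((f(10) - 71)*(30 + 28)) = (-3243 + (156 - 2*(-71)*√(4 + 156))) - 72 = (-3243 + (156 - 2*(-71)*√160)) - 72 = (-3243 + (156 - 2*(-71)*4*√10)) - 72 = (-3243 + (156 + 568*√10)) - 72 = (-3087 + 568*√10) - 72 = -3159 + 568*√10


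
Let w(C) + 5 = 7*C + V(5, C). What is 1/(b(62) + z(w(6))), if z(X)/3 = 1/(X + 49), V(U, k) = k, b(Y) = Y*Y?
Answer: 92/353651 ≈ 0.00026014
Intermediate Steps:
b(Y) = Y**2
w(C) = -5 + 8*C (w(C) = -5 + (7*C + C) = -5 + 8*C)
z(X) = 3/(49 + X) (z(X) = 3/(X + 49) = 3/(49 + X))
1/(b(62) + z(w(6))) = 1/(62**2 + 3/(49 + (-5 + 8*6))) = 1/(3844 + 3/(49 + (-5 + 48))) = 1/(3844 + 3/(49 + 43)) = 1/(3844 + 3/92) = 1/(353651/92) = 92/353651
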